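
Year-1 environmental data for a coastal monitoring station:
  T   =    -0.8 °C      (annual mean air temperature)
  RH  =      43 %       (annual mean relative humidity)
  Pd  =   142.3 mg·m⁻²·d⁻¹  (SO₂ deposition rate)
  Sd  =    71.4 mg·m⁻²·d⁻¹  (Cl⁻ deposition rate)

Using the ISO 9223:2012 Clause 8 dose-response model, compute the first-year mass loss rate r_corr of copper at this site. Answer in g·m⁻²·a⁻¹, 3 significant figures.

copper: temperature factor f = +0.126·(-10.8) = -1.3608
  sulphur-dioxide contribution → 0.06236 μm/a
  chloride contribution → 0.1467 μm/a
  ⇒ r_corr(copper) = 0.2091 μm/a
Convert to mass loss: 0.2091 μm/a × 8.96 g/cm³ = 1.873 g·m⁻²·a⁻¹

r_corr = 1.87 g·m⁻²·a⁻¹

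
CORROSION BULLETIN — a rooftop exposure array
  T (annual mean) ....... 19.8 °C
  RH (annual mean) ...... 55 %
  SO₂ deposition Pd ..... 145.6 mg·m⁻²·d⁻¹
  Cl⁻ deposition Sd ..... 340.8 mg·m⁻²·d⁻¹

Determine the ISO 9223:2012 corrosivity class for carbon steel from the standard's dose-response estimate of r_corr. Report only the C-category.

carbon steel: f(T) = -0.054·(T−10) [T>10 °C] = -0.5292
  SO₂ term: 1.77·145.6^0.52·exp(0.02·55-0.5292) = 41.76
  Sd branch = 0.102·Sd^0.62·e^(0.033·RH+0.04·T) = 51.4 μm/a
  sum: 41.76 + 51.4 → r_corr = 93.15 μm/a
ISO 9223 Table 2 (carbon steel): 80 < 93.2 ≤ 200 μm/a ⇒ C5

C5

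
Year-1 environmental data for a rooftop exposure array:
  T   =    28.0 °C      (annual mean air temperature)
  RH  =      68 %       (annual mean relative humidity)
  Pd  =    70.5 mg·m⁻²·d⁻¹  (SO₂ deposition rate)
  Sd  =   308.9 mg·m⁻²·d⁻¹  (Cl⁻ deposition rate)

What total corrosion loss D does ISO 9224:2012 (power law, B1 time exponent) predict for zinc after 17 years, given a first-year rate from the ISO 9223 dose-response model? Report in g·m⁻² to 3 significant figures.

zinc: f(T) = -0.071·(T−10) [T>10 °C] = -1.2780
  Pd branch = 0.0129·Pd^0.44·e^(0.046·RH+f) = 0.5336 μm/a
  Sd branch = 0.0175·Sd^0.57·e^(0.008·RH+0.085·T) = 8.553 μm/a
  sum: 0.5336 + 8.553 → r_corr = 9.086 μm/a
Power-law: D(17) = r_corr · 17^0.813
  D(17) = 9.086 × 17^0.813 = 9.086 × 10.01 = 90.94 μm
  Mass loss = 90.94 μm × 7.14 g/cm³ = 649.3 g·m⁻²

D(17) = 649 g·m⁻²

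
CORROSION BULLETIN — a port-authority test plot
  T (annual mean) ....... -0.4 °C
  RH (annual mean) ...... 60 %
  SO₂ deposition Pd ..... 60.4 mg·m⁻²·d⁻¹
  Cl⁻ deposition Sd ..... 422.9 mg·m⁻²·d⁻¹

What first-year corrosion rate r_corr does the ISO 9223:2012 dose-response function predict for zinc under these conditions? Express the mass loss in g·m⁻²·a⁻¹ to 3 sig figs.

r_corr = 12.1 g·m⁻²·a⁻¹

zinc: temperature factor f = +0.038·(-10.4) = -0.3952
  SO₂ term: 0.0129·60.4^0.44·exp(0.046·60-0.3952) = 0.8342
  Sd branch = 0.0175·Sd^0.57·e^(0.008·RH+0.085·T) = 0.8584 μm/a
  r_corr = 0.8342 + 0.8584 = 1.693 μm/a
Convert to mass loss: 1.693 μm/a × 7.14 g/cm³ = 12.09 g·m⁻²·a⁻¹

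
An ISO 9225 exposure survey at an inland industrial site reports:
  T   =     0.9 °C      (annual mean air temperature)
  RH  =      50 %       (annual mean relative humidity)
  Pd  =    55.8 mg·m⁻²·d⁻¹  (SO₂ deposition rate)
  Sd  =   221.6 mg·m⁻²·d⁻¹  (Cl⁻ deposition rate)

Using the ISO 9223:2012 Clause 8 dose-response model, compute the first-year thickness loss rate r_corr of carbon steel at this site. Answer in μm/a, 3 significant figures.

carbon steel: T≤10 °C ⇒ hinge +0.150·(0.9−10) = -1.3650
  SO₂ term: 1.77·55.8^0.52·exp(0.02·50-1.3650) = 9.947
  Sd branch = 0.102·Sd^0.62·e^(0.033·RH+0.04·T) = 15.67 μm/a
  sum: 9.947 + 15.67 → r_corr = 25.62 μm/a

r_corr = 25.6 μm/a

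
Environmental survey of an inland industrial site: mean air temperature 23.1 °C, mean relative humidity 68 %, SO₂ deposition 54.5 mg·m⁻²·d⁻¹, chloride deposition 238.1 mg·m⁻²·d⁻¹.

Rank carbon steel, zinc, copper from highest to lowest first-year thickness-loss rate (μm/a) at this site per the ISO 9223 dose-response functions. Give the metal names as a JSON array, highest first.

["carbon steel", "zinc", "copper"]

carbon steel: T>10 °C ⇒ hinge -0.054·(23.1−10) = -0.7074
  SO₂ term: 1.77·54.5^0.52·exp(0.02·68-0.7074) = 27.18
  Cl⁻ term: 0.102·238.1^0.62·exp(0.033·68+0.04·23.1) = 72.12
  sum: 27.18 + 72.12 → r_corr = 99.3 μm/a
zinc: f(T) = -0.071·(T−10) [T>10 °C] = -0.9301
  Pd branch = 0.0129·Pd^0.44·e^(0.046·RH+f) = 0.6747 μm/a
  Sd branch = 0.0175·Sd^0.57·e^(0.008·RH+0.085·T) = 4.862 μm/a
  r_corr = 0.6747 + 4.862 = 5.536 μm/a
copper: temperature factor f = -0.080·(13.1) = -1.0480
  Pd branch = 0.0053·Pd^0.26·e^(0.059·RH+f) = 0.2904 μm/a
  Cl⁻ term: 0.01025·238.1^0.27·exp(0.036·68+0.049·23.1) = 1.611
  r_corr = 0.2904 + 1.611 = 1.902 μm/a
Ordering by μm/a: carbon steel (99.3) > zinc (5.54) > copper (1.9)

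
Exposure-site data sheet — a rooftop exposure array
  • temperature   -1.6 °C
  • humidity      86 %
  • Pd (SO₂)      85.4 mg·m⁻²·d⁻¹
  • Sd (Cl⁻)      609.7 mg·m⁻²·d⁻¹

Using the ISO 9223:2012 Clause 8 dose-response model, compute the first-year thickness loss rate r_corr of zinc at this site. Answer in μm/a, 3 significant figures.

r_corr = 4.25 μm/a

zinc: temperature factor f = +0.038·(-11.6) = -0.4408
  Pd branch = 0.0129·Pd^0.44·e^(0.046·RH+f) = 3.069 μm/a
  Sd branch = 0.0175·Sd^0.57·e^(0.008·RH+0.085·T) = 1.176 μm/a
  r_corr = 3.069 + 1.176 = 4.245 μm/a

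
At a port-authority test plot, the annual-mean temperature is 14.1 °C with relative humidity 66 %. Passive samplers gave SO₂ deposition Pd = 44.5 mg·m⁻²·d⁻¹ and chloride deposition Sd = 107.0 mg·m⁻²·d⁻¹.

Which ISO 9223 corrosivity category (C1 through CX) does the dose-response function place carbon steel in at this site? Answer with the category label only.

carbon steel: f(T) = -0.054·(T−10) [T>10 °C] = -0.2214
  sulphur-dioxide contribution → 38.22 μm/a
  chloride contribution → 28.68 μm/a
  ⇒ r_corr(carbon steel) = 66.9 μm/a
Category bounds: 50…80 μm/a bracket r_corr ⇒ C4

C4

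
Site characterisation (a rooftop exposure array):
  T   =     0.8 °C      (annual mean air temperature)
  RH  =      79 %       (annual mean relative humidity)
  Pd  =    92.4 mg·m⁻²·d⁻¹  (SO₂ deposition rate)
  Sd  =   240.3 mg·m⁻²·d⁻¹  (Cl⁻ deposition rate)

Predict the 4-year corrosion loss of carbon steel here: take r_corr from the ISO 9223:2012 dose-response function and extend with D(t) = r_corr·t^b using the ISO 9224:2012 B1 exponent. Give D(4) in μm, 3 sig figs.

carbon steel: f(T) = +0.150·(T−10) [T≤10 °C] = -1.3800
  sulphur-dioxide contribution → 22.75 μm/a
  chloride contribution → 42.73 μm/a
  ⇒ r_corr(carbon steel) = 65.48 μm/a
Power-law: D(4) = r_corr · 4^0.523
  D(4) = 65.48 × 4^0.523 = 65.48 × 2.065 = 135.2 μm

D(4) = 135 μm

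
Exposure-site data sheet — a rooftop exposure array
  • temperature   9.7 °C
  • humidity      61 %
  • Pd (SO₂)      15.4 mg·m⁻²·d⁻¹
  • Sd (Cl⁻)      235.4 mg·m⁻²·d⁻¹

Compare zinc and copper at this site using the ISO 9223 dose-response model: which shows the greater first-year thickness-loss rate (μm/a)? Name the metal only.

zinc: temperature factor f = +0.038·(-0.3) = -0.0114
  sulphur-dioxide contribution → 0.7027 μm/a
  chloride contribution → 1.462 μm/a
  ⇒ r_corr(zinc) = 2.165 μm/a
copper: temperature factor f = +0.126·(-0.3) = -0.0378
  sulphur-dioxide contribution → 0.3799 μm/a
  chloride contribution → 0.6475 μm/a
  ⇒ r_corr(copper) = 1.027 μm/a
Ordering by μm/a: zinc (2.16) > copper (1.03)

zinc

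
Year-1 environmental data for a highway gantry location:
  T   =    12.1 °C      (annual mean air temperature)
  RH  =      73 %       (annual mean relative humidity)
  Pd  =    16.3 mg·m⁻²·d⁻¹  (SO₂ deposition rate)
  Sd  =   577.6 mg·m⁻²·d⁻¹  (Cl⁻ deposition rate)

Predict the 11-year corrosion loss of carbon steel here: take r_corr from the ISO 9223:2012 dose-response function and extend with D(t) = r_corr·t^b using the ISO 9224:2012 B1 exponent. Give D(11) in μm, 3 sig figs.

D(11) = 434 μm

carbon steel: f(T) = -0.054·(T−10) [T>10 °C] = -0.1134
  SO₂ term: 1.77·16.3^0.52·exp(0.02·73-0.1134) = 29.05
  Cl⁻ term: 0.102·577.6^0.62·exp(0.033·73+0.04·12.1) = 94.89
  r_corr = 29.05 + 94.89 = 123.9 μm/a
Long-term exponent b (ISO 9224 Table 2, B1) = 0.523
  D(11) = 123.9 × 11^0.523 = 123.9 × 3.505 = 434.4 μm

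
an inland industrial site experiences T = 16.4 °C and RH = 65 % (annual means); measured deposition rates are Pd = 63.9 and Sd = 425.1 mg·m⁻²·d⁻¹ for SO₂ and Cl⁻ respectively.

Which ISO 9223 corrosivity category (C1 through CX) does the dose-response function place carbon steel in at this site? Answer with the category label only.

carbon steel: temperature factor f = -0.054·(6.4) = -0.3456
  SO₂ term: 1.77·63.9^0.52·exp(0.02·65-0.3456) = 39.93
  Cl⁻ term: 0.102·425.1^0.62·exp(0.033·65+0.04·16.4) = 71.57
  sum: 39.93 + 71.57 → r_corr = 111.5 μm/a
ISO 9223 Table 2 (carbon steel): 80 < 112 ≤ 200 μm/a ⇒ C5

C5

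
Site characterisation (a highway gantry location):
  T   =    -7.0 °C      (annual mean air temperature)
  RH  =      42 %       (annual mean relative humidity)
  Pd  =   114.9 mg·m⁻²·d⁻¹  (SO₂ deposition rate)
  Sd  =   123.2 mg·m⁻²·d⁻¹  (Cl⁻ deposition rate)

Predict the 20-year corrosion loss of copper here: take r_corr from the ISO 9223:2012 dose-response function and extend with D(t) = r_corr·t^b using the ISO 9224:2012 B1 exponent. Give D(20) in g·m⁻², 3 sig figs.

D(20) = 9.68 g·m⁻²

copper: f(T) = +0.126·(T−10) [T≤10 °C] = -2.1420
  SO₂ term: 0.0053·114.9^0.26·exp(0.059·42-2.1420) = 0.02546
  Sd branch = 0.01025·Sd^0.27·e^(0.036·RH+0.049·T) = 0.121 μm/a
  r_corr = 0.02546 + 0.121 = 0.1465 μm/a
Power-law: D(20) = r_corr · 20^0.667
  D(20) = 0.1465 × 20^0.667 = 0.1465 × 7.375 = 1.08 μm
  Mass loss = 1.08 μm × 8.96 g/cm³ = 9.68 g·m⁻²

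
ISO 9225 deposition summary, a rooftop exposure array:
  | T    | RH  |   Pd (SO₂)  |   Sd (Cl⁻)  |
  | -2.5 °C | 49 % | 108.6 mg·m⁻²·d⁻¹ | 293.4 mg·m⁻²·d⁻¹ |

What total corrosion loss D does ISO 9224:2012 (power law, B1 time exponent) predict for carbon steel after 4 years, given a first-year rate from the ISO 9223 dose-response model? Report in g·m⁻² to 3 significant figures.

carbon steel: temperature factor f = +0.150·(-12.5) = -1.8750
  Pd branch = 1.77·Pd^0.52·e^(0.02·RH+f) = 8.278 μm/a
  Cl⁻ term: 0.102·293.4^0.62·exp(0.033·49+0.04·-2.5) = 15.75
  sum: 8.278 + 15.75 → r_corr = 24.03 μm/a
Power-law: D(4) = r_corr · 4^0.523
  D(4) = 24.03 × 4^0.523 = 24.03 × 2.065 = 49.61 μm
  Mass loss = 49.61 μm × 7.85 g/cm³ = 389.4 g·m⁻²

D(4) = 389 g·m⁻²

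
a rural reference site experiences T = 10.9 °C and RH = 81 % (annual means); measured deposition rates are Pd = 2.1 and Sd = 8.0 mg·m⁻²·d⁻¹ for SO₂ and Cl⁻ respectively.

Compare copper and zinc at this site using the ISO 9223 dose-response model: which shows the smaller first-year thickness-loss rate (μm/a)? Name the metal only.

copper: temperature factor f = -0.080·(0.9) = -0.0720
  sulphur-dioxide contribution → 0.7117 μm/a
  chloride contribution → 0.5661 μm/a
  ⇒ r_corr(copper) = 1.278 μm/a
zinc: f(T) = -0.071·(T−10) [T>10 °C] = -0.0639
  sulphur-dioxide contribution → 0.6963 μm/a
  chloride contribution → 0.2764 μm/a
  total first-year rate 0.9727 μm/a
Ordering by μm/a: copper (1.28) > zinc (0.973)

zinc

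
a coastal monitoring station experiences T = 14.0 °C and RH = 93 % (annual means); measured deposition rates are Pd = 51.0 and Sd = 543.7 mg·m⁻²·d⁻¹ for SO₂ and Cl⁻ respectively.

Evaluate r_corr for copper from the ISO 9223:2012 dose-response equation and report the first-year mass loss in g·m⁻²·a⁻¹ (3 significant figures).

r_corr = 51.6 g·m⁻²·a⁻¹

copper: temperature factor f = -0.080·(4.0) = -0.3200
  SO₂ term: 0.0053·51.0^0.26·exp(0.059·93-0.3200) = 2.584
  Cl⁻ term: 0.01025·543.7^0.27·exp(0.036·93+0.049·14.0) = 3.171
  sum: 2.584 + 3.171 → r_corr = 5.755 μm/a
Convert to mass loss: 5.755 μm/a × 8.96 g/cm³ = 51.56 g·m⁻²·a⁻¹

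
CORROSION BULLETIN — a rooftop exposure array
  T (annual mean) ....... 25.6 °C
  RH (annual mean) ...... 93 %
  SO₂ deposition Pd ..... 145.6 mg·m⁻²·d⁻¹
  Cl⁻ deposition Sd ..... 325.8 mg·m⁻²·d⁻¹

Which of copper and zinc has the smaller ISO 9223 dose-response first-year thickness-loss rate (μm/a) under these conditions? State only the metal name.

copper: temperature factor f = -0.080·(15.6) = -1.2480
  SO₂ term: 0.0053·145.6^0.26·exp(0.059·93-1.2480) = 1.342
  Sd branch = 0.01025·Sd^0.27·e^(0.036·RH+0.049·T) = 4.875 μm/a
  sum: 1.342 + 4.875 → r_corr = 6.217 μm/a
zinc: temperature factor f = -0.071·(15.6) = -1.1076
  SO₂ term: 0.0129·145.6^0.44·exp(0.046·93-1.1076) = 2.75
  Cl⁻ term: 0.0175·325.8^0.57·exp(0.008·93+0.085·25.6) = 8.781
  sum: 2.75 + 8.781 → r_corr = 11.53 μm/a
Ordering by μm/a: zinc (11.5) > copper (6.22)

copper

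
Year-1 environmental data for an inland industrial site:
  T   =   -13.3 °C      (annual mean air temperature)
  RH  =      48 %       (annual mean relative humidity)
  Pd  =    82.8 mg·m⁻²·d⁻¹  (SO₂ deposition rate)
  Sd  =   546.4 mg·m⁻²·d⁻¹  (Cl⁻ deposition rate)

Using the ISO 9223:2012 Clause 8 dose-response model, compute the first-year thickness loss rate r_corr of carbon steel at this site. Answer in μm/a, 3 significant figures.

r_corr = 15.9 μm/a

carbon steel: temperature factor f = +0.150·(-23.3) = -3.4950
  sulphur-dioxide contribution → 1.394 μm/a
  chloride contribution → 14.55 μm/a
  ⇒ r_corr(carbon steel) = 15.94 μm/a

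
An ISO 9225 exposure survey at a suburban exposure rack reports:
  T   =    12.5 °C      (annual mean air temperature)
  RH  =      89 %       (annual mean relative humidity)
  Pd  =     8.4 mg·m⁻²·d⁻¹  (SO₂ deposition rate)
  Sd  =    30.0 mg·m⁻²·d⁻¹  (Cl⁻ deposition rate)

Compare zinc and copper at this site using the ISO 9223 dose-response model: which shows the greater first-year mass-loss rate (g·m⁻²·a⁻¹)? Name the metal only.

copper

zinc: T>10 °C ⇒ hinge -0.071·(12.5−10) = -0.1775
  Pd branch = 0.0129·Pd^0.44·e^(0.046·RH+f) = 1.653 μm/a
  Sd branch = 0.0175·Sd^0.57·e^(0.008·RH+0.085·T) = 0.7172 μm/a
  r_corr = 1.653 + 0.7172 = 2.37 μm/a
  mass loss = 2.37 μm/a × 7.14 g/cm³ = 16.92 g·m⁻²·a⁻¹
copper: T>10 °C ⇒ hinge -0.080·(12.5−10) = -0.2000
  SO₂ term: 0.0053·8.4^0.26·exp(0.059·89-0.2000) = 1.439
  Cl⁻ term: 0.01025·30.0^0.27·exp(0.036·89+0.049·12.5) = 1.167
  r_corr = 1.439 + 1.167 = 2.606 μm/a
  mass loss = 2.606 μm/a × 8.96 g/cm³ = 23.35 g·m⁻²·a⁻¹
Ordering by g·m⁻²·a⁻¹: copper (23.4) > zinc (16.9)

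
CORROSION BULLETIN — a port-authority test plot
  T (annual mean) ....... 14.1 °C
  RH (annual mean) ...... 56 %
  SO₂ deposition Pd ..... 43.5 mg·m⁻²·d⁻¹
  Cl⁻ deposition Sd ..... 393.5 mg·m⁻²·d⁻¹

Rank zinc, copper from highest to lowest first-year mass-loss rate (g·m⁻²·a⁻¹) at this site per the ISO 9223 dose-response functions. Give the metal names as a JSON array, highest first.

["zinc", "copper"]

zinc: temperature factor f = -0.071·(4.1) = -0.2911
  Pd branch = 0.0129·Pd^0.44·e^(0.046·RH+f) = 0.6666 μm/a
  Cl⁻ term: 0.0175·393.5^0.57·exp(0.008·56+0.085·14.1) = 2.737
  r_corr = 0.6666 + 2.737 = 3.403 μm/a
  mass loss = 3.403 μm/a × 7.14 g/cm³ = 24.3 g·m⁻²·a⁻¹
copper: T>10 °C ⇒ hinge -0.080·(14.1−10) = -0.3280
  Pd branch = 0.0053·Pd^0.26·e^(0.059·RH+f) = 0.2772 μm/a
  Cl⁻ term: 0.01025·393.5^0.27·exp(0.036·56+0.049·14.1) = 0.7708
  r_corr = 0.2772 + 0.7708 = 1.048 μm/a
  mass loss = 1.048 μm/a × 8.96 g/cm³ = 9.39 g·m⁻²·a⁻¹
Ordering by g·m⁻²·a⁻¹: zinc (24.3) > copper (9.39)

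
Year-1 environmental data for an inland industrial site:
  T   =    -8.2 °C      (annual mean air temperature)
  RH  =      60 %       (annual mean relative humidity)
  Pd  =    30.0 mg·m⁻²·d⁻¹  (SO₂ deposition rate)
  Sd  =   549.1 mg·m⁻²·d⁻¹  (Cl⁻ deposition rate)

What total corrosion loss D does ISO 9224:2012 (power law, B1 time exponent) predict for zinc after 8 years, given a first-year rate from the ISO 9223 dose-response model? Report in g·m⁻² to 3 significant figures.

zinc: f(T) = +0.038·(T−10) [T≤10 °C] = -0.6916
  SO₂ term: 0.0129·30.0^0.44·exp(0.046·60-0.6916) = 0.4558
  Sd branch = 0.0175·Sd^0.57·e^(0.008·RH+0.085·T) = 0.5133 μm/a
  r_corr = 0.4558 + 0.5133 = 0.9692 μm/a
Power-law: D(8) = r_corr · 8^0.813
  D(8) = 0.9692 × 8^0.813 = 0.9692 × 5.423 = 5.256 μm
  Mass loss = 5.256 μm × 7.14 g/cm³ = 37.52 g·m⁻²

D(8) = 37.5 g·m⁻²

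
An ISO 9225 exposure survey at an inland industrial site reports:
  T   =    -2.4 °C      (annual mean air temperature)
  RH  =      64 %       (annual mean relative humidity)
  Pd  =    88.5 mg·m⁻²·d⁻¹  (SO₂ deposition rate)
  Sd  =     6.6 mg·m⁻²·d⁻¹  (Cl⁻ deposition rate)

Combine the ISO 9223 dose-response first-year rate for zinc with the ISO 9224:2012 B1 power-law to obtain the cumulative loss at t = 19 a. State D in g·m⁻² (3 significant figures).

D(19) = 91.5 g·m⁻²

zinc: T≤10 °C ⇒ hinge +0.038·(-2.4−10) = -0.4712
  sulphur-dioxide contribution → 1.099 μm/a
  chloride contribution → 0.06981 μm/a
  total first-year rate 1.169 μm/a
ISO 9224: D(t) = r_corr · t^b with b = 0.813 (zinc, B1)
  D(19) = 1.169 × 19^0.813 = 1.169 × 10.96 = 12.81 μm
  Mass loss = 12.81 μm × 7.14 g/cm³ = 91.46 g·m⁻²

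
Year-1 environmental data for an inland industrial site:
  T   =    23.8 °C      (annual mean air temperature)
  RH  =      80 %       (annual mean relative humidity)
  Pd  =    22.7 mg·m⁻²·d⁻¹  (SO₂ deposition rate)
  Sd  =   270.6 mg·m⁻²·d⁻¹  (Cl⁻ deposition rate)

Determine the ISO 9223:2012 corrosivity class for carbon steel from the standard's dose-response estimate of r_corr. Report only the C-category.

C5

carbon steel: temperature factor f = -0.054·(13.8) = -0.7452
  Pd branch = 1.77·Pd^0.52·e^(0.02·RH+f) = 21.1 μm/a
  Cl⁻ term: 0.102·270.6^0.62·exp(0.033·80+0.04·23.8) = 119.3
  sum: 21.1 + 119.3 → r_corr = 140.4 μm/a
140 μm/a falls in (80, 200] for carbon steel → category C5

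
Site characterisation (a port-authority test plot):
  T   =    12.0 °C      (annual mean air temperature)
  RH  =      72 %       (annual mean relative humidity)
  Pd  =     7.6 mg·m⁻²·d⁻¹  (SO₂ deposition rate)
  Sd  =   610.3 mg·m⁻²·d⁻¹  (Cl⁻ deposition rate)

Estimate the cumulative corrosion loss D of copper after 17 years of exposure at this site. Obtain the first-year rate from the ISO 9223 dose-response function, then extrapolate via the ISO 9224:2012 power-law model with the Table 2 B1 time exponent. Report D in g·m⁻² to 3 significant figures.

D(17) = 114 g·m⁻²

copper: f(T) = -0.080·(T−10) [T>10 °C] = -0.1600
  SO₂ term: 0.0053·7.6^0.26·exp(0.059·72-0.1600) = 0.5354
  Sd branch = 0.01025·Sd^0.27·e^(0.036·RH+0.049·T) = 1.393 μm/a
  sum: 0.5354 + 1.393 → r_corr = 1.928 μm/a
Power-law: D(17) = r_corr · 17^0.667
  D(17) = 1.928 × 17^0.667 = 1.928 × 6.618 = 12.76 μm
  Mass loss = 12.76 μm × 8.96 g/cm³ = 114.3 g·m⁻²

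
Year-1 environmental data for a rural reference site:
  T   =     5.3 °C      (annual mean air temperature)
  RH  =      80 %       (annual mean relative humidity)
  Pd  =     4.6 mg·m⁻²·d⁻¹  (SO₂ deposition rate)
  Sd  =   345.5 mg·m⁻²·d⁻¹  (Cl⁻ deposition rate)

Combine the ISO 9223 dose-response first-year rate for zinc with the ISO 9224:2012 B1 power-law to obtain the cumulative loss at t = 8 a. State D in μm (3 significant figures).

zinc: temperature factor f = +0.038·(-4.7) = -0.1786
  Pd branch = 0.0129·Pd^0.44·e^(0.046·RH+f) = 0.8372 μm/a
  Sd branch = 0.0175·Sd^0.57·e^(0.008·RH+0.085·T) = 1.457 μm/a
  r_corr = 0.8372 + 1.457 = 2.295 μm/a
ISO 9224: D(t) = r_corr · t^b with b = 0.813 (zinc, B1)
  D(8) = 2.295 × 8^0.813 = 2.295 × 5.423 = 12.44 μm

D(8) = 12.4 μm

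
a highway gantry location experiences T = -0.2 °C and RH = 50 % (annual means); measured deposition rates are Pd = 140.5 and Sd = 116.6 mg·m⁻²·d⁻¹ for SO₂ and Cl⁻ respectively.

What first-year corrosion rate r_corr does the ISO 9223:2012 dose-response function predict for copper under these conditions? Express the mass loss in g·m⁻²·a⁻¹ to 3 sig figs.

r_corr = 2.90 g·m⁻²·a⁻¹

copper: T≤10 °C ⇒ hinge +0.126·(-0.2−10) = -1.2852
  sulphur-dioxide contribution → 0.1013 μm/a
  chloride contribution → 0.2219 μm/a
  ⇒ r_corr(copper) = 0.3232 μm/a
Convert to mass loss: 0.3232 μm/a × 8.96 g/cm³ = 2.896 g·m⁻²·a⁻¹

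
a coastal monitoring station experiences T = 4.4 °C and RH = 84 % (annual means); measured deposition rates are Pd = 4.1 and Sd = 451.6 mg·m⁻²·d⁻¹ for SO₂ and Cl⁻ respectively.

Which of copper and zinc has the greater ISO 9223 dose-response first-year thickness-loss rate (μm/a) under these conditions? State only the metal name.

copper: T≤10 °C ⇒ hinge +0.126·(4.4−10) = -0.7056
  Pd branch = 0.0053·Pd^0.26·e^(0.059·RH+f) = 0.5364 μm/a
  Sd branch = 0.01025·Sd^0.27·e^(0.036·RH+0.049·T) = 1.363 μm/a
  r_corr = 0.5364 + 1.363 = 1.899 μm/a
zinc: temperature factor f = +0.038·(-5.6) = -0.2128
  Pd branch = 0.0129·Pd^0.44·e^(0.046·RH+f) = 0.9245 μm/a
  Sd branch = 0.0175·Sd^0.57·e^(0.008·RH+0.085·T) = 1.624 μm/a
  r_corr = 0.9245 + 1.624 = 2.548 μm/a
Ordering by μm/a: zinc (2.55) > copper (1.9)

zinc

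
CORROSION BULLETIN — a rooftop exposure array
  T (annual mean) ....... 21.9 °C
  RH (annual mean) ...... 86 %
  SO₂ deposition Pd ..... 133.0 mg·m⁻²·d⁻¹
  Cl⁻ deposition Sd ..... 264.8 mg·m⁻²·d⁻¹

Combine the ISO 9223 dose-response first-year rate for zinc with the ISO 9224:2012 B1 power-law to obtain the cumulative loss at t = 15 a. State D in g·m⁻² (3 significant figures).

zinc: f(T) = -0.071·(T−10) [T>10 °C] = -0.8449
  sulphur-dioxide contribution → 2.49 μm/a
  chloride contribution → 5.387 μm/a
  total first-year rate 7.877 μm/a
ISO 9224: D(t) = r_corr · t^b with b = 0.813 (zinc, B1)
  D(15) = 7.877 × 15^0.813 = 7.877 × 9.04 = 71.21 μm
  Mass loss = 71.21 μm × 7.14 g/cm³ = 508.4 g·m⁻²

D(15) = 508 g·m⁻²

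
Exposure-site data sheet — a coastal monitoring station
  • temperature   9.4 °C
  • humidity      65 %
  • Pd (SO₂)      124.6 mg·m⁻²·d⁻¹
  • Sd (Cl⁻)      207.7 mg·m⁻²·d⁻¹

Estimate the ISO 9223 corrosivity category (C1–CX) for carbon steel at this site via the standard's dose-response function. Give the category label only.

carbon steel: T≤10 °C ⇒ hinge +0.150·(9.4−10) = -0.0900
  Pd branch = 1.77·Pd^0.52·e^(0.02·RH+f) = 72.97 μm/a
  Sd branch = 0.102·Sd^0.62·e^(0.033·RH+0.04·T) = 34.7 μm/a
  sum: 72.97 + 34.7 → r_corr = 107.7 μm/a
Category bounds: 80…200 μm/a bracket r_corr ⇒ C5

C5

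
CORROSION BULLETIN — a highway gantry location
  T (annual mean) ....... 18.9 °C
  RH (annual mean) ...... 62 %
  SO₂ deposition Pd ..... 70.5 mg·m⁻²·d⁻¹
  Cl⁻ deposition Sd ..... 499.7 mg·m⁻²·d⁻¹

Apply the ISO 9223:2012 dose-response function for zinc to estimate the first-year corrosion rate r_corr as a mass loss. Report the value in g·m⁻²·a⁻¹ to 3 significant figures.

zinc: f(T) = -0.071·(T−10) [T>10 °C] = -0.6319
  Pd branch = 0.0129·Pd^0.44·e^(0.046·RH+f) = 0.7726 μm/a
  Sd branch = 0.0175·Sd^0.57·e^(0.008·RH+0.085·T) = 4.948 μm/a
  sum: 0.7726 + 4.948 → r_corr = 5.72 μm/a
Convert to mass loss: 5.72 μm/a × 7.14 g/cm³ = 40.84 g·m⁻²·a⁻¹

r_corr = 40.8 g·m⁻²·a⁻¹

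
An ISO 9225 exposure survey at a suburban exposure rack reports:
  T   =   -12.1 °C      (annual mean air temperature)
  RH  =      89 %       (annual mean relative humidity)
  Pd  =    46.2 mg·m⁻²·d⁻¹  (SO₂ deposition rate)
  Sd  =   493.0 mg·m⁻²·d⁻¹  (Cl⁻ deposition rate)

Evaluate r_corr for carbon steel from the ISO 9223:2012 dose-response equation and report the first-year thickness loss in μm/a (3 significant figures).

r_corr = 58.2 μm/a

carbon steel: temperature factor f = +0.150·(-22.1) = -3.3150
  sulphur-dioxide contribution → 2.799 μm/a
  chloride contribution → 55.4 μm/a
  ⇒ r_corr(carbon steel) = 58.2 μm/a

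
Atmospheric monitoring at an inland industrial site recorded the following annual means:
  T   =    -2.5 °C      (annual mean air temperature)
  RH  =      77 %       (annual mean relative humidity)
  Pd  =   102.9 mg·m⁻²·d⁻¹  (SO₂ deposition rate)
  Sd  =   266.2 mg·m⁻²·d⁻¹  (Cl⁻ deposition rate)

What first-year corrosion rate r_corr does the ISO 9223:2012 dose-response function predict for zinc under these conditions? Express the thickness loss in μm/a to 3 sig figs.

zinc: f(T) = +0.038·(T−10) [T≤10 °C] = -0.4750
  Pd branch = 0.0129·Pd^0.44·e^(0.046·RH+f) = 2.128 μm/a
  Cl⁻ term: 0.0175·266.2^0.57·exp(0.008·77+0.085·-2.5) = 0.6319
  sum: 2.128 + 0.6319 → r_corr = 2.76 μm/a

r_corr = 2.76 μm/a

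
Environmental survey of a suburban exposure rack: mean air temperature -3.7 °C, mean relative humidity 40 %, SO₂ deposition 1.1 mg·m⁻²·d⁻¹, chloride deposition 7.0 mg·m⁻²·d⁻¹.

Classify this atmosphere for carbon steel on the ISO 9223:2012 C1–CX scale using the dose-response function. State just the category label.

C2

carbon steel: T≤10 °C ⇒ hinge +0.150·(-3.7−10) = -2.0550
  SO₂ term: 1.77·1.1^0.52·exp(0.02·40-2.0550) = 0.5302
  Sd branch = 0.102·Sd^0.62·e^(0.033·RH+0.04·T) = 1.1 μm/a
  sum: 0.5302 + 1.1 → r_corr = 1.631 μm/a
Category bounds: 1.3…25 μm/a bracket r_corr ⇒ C2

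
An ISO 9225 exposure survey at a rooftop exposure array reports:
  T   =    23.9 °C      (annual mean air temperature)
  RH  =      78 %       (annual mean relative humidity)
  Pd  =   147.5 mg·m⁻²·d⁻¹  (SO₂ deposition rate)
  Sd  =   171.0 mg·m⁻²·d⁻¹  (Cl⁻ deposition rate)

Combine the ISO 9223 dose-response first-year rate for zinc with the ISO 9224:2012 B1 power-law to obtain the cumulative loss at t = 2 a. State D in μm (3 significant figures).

zinc: temperature factor f = -0.071·(13.9) = -0.9869
  sulphur-dioxide contribution → 1.565 μm/a
  chloride contribution → 4.668 μm/a
  total first-year rate 6.233 μm/a
Long-term exponent b (ISO 9224 Table 2, B1) = 0.813
  D(2) = 6.233 × 2^0.813 = 6.233 × 1.757 = 10.95 μm

D(2) = 11.0 μm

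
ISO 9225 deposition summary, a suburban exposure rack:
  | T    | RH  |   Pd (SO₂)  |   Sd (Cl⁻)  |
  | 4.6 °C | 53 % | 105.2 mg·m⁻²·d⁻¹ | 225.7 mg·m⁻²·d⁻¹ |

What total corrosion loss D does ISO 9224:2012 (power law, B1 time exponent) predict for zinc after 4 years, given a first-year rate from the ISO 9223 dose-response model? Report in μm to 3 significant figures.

D(4) = 5.56 μm

zinc: temperature factor f = +0.038·(-5.4) = -0.2052
  Pd branch = 0.0129·Pd^0.44·e^(0.046·RH+f) = 0.9332 μm/a
  Cl⁻ term: 0.0175·225.7^0.57·exp(0.008·53+0.085·4.6) = 0.868
  sum: 0.9332 + 0.868 → r_corr = 1.801 μm/a
Power-law: D(4) = r_corr · 4^0.813
  D(4) = 1.801 × 4^0.813 = 1.801 × 3.087 = 5.559 μm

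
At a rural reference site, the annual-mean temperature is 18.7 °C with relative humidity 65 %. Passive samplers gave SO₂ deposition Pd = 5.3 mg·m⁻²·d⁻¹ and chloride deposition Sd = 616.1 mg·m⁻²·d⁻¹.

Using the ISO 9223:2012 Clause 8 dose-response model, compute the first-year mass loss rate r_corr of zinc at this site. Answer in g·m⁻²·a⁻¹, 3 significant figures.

r_corr = 42.1 g·m⁻²·a⁻¹

zinc: T>10 °C ⇒ hinge -0.071·(18.7−10) = -0.6177
  sulphur-dioxide contribution → 0.2881 μm/a
  chloride contribution → 5.614 μm/a
  total first-year rate 5.902 μm/a
Convert to mass loss: 5.902 μm/a × 7.14 g/cm³ = 42.14 g·m⁻²·a⁻¹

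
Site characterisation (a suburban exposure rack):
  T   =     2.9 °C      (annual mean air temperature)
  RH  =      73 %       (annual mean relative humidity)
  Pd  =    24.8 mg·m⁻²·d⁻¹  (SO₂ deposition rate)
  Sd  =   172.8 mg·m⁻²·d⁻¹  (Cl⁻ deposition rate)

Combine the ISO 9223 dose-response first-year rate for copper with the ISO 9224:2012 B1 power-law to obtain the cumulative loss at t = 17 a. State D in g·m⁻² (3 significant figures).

D(17) = 61.0 g·m⁻²

copper: T≤10 °C ⇒ hinge +0.126·(2.9−10) = -0.8946
  Pd branch = 0.0053·Pd^0.26·e^(0.059·RH+f) = 0.3705 μm/a
  Cl⁻ term: 0.01025·172.8^0.27·exp(0.036·73+0.049·2.9) = 0.6575
  r_corr = 0.3705 + 0.6575 = 1.028 μm/a
ISO 9224: D(t) = r_corr · t^b with b = 0.667 (copper, B1)
  D(17) = 1.028 × 17^0.667 = 1.028 × 6.618 = 6.803 μm
  Mass loss = 6.803 μm × 8.96 g/cm³ = 60.96 g·m⁻²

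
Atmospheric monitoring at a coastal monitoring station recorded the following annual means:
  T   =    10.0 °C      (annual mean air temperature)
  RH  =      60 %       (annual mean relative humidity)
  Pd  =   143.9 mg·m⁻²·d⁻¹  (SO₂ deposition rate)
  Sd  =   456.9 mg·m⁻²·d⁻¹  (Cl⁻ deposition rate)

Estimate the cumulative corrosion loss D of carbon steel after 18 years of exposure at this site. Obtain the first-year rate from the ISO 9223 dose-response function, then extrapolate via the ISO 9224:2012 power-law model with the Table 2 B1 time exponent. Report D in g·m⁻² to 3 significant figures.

carbon steel: T≤10 °C ⇒ hinge +0.150·(10.0−10) = +0.0000
  SO₂ term: 1.77·143.9^0.52·exp(0.02·60+0.0000) = 77.86
  Cl⁻ term: 0.102·456.9^0.62·exp(0.033·60+0.04·10.0) = 49.13
  r_corr = 77.86 + 49.13 = 127 μm/a
Long-term exponent b (ISO 9224 Table 2, B1) = 0.523
  D(18) = 127 × 18^0.523 = 127 × 4.534 = 575.8 μm
  Mass loss = 575.8 μm × 7.85 g/cm³ = 4520 g·m⁻²

D(18) = 4.52e+03 g·m⁻²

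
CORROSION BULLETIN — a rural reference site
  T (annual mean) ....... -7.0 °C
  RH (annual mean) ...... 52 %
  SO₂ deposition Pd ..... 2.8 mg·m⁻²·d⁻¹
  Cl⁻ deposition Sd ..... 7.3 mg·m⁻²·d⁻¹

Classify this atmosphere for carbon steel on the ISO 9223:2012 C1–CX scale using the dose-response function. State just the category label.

C2

carbon steel: temperature factor f = +0.150·(-17.0) = -2.5500
  sulphur-dioxide contribution → 0.6679 μm/a
  chloride contribution → 1.471 μm/a
  ⇒ r_corr(carbon steel) = 2.139 μm/a
Category bounds: 1.3…25 μm/a bracket r_corr ⇒ C2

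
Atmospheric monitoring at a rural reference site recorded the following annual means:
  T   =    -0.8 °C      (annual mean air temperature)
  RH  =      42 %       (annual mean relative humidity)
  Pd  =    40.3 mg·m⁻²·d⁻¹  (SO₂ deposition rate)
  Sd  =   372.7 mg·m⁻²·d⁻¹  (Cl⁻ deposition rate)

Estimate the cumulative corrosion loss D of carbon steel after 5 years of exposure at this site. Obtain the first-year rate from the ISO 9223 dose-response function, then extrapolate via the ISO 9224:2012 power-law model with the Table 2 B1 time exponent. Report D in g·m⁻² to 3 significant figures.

D(5) = 384 g·m⁻²

carbon steel: f(T) = +0.150·(T−10) [T≤10 °C] = -1.6200
  Pd branch = 1.77·Pd^0.52·e^(0.02·RH+f) = 5.546 μm/a
  Cl⁻ term: 0.102·372.7^0.62·exp(0.033·42+0.04·-0.8) = 15.52
  r_corr = 5.546 + 15.52 = 21.07 μm/a
Power-law: D(5) = r_corr · 5^0.523
  D(5) = 21.07 × 5^0.523 = 21.07 × 2.32 = 48.88 μm
  Mass loss = 48.88 μm × 7.85 g/cm³ = 383.7 g·m⁻²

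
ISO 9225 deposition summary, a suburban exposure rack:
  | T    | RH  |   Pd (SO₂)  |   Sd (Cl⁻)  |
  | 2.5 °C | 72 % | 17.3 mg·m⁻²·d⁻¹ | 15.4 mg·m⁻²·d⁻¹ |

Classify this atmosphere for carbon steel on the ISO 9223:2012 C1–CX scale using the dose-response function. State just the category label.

carbon steel: T≤10 °C ⇒ hinge +0.150·(2.5−10) = -1.1250
  SO₂ term: 1.77·17.3^0.52·exp(0.02·72-1.1250) = 10.68
  Sd branch = 0.102·Sd^0.62·e^(0.033·RH+0.04·T) = 6.61 μm/a
  r_corr = 10.68 + 6.61 = 17.29 μm/a
17.3 μm/a falls in (1.3, 25] for carbon steel → category C2

C2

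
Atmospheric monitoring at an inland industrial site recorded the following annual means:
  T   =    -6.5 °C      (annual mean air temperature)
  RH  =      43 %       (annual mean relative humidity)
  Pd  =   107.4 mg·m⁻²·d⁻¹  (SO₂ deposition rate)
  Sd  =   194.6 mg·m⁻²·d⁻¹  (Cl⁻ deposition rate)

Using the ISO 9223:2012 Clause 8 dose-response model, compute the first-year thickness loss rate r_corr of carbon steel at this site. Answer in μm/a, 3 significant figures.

carbon steel: T≤10 °C ⇒ hinge +0.150·(-6.5−10) = -2.4750
  Pd branch = 1.77·Pd^0.52·e^(0.02·RH+f) = 4.006 μm/a
  Sd branch = 0.102·Sd^0.62·e^(0.033·RH+0.04·T) = 8.535 μm/a
  r_corr = 4.006 + 8.535 = 12.54 μm/a

r_corr = 12.5 μm/a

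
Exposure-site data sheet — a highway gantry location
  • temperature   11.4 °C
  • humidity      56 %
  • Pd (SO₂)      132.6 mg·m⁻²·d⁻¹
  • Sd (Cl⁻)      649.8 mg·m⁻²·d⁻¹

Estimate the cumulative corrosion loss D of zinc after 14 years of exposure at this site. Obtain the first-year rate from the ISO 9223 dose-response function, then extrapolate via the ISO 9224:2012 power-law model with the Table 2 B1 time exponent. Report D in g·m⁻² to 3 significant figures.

D(14) = 257 g·m⁻²

zinc: temperature factor f = -0.071·(1.4) = -0.0994
  SO₂ term: 0.0129·132.6^0.44·exp(0.046·56-0.0994) = 1.319
  Cl⁻ term: 0.0175·649.8^0.57·exp(0.008·56+0.085·11.4) = 2.895
  sum: 1.319 + 2.895 → r_corr = 4.214 μm/a
Power-law: D(14) = r_corr · 14^0.813
  D(14) = 4.214 × 14^0.813 = 4.214 × 8.547 = 36.02 μm
  Mass loss = 36.02 μm × 7.14 g/cm³ = 257.2 g·m⁻²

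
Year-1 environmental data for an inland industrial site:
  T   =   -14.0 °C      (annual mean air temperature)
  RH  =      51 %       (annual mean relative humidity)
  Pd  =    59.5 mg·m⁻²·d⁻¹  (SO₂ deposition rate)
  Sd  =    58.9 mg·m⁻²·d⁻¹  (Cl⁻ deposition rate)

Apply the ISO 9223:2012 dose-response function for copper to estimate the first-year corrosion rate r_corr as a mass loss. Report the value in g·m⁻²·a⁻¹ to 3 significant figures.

copper: T≤10 °C ⇒ hinge +0.126·(-14.0−10) = -3.0240
  sulphur-dioxide contribution → 0.01511 μm/a
  chloride contribution → 0.0973 μm/a
  total first-year rate 0.1124 μm/a
Convert to mass loss: 0.1124 μm/a × 8.96 g/cm³ = 1.007 g·m⁻²·a⁻¹

r_corr = 1.01 g·m⁻²·a⁻¹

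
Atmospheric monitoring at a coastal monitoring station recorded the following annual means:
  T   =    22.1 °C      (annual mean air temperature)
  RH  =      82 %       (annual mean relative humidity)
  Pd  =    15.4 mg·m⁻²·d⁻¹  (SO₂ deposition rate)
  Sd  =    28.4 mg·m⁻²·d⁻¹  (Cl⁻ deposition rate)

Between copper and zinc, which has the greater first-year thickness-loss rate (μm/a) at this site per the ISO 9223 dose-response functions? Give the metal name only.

zinc

copper: f(T) = -0.080·(T−10) [T>10 °C] = -0.9680
  sulphur-dioxide contribution → 0.5173 μm/a
  chloride contribution → 1.43 μm/a
  ⇒ r_corr(copper) = 1.948 μm/a
zinc: temperature factor f = -0.071·(12.1) = -0.8591
  sulphur-dioxide contribution → 0.791 μm/a
  chloride contribution → 1.486 μm/a
  total first-year rate 2.277 μm/a
Ordering by μm/a: zinc (2.28) > copper (1.95)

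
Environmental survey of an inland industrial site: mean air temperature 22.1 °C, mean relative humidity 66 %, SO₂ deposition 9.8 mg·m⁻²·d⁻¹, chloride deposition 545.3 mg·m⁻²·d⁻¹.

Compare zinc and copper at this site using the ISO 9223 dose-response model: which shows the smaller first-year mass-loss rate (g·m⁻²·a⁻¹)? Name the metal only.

copper

zinc: f(T) = -0.071·(T−10) [T>10 °C] = -0.8591
  sulphur-dioxide contribution → 0.3106 μm/a
  chloride contribution → 7.048 μm/a
  total first-year rate 7.358 μm/a
  mass loss = 7.358 μm/a × 7.14 g/cm³ = 52.54 g·m⁻²·a⁻¹
copper: f(T) = -0.080·(T−10) [T>10 °C] = -0.9680
  sulphur-dioxide contribution → 0.179 μm/a
  chloride contribution → 1.786 μm/a
  total first-year rate 1.965 μm/a
  mass loss = 1.965 μm/a × 8.96 g/cm³ = 17.6 g·m⁻²·a⁻¹
Ordering by g·m⁻²·a⁻¹: zinc (52.5) > copper (17.6)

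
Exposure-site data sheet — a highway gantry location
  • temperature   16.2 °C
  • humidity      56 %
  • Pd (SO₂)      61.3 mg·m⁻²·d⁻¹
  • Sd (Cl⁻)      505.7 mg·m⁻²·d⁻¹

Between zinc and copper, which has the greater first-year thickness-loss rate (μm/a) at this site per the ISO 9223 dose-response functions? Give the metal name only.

zinc: temperature factor f = -0.071·(6.2) = -0.4402
  SO₂ term: 0.0129·61.3^0.44·exp(0.046·56-0.4402) = 0.6678
  Cl⁻ term: 0.0175·505.7^0.57·exp(0.008·56+0.085·16.2) = 3.774
  r_corr = 0.6678 + 3.774 = 4.442 μm/a
copper: T>10 °C ⇒ hinge -0.080·(16.2−10) = -0.4960
  SO₂ term: 0.0053·61.3^0.26·exp(0.059·56-0.4960) = 0.2562
  Sd branch = 0.01025·Sd^0.27·e^(0.036·RH+0.049·T) = 0.9142 μm/a
  sum: 0.2562 + 0.9142 → r_corr = 1.17 μm/a
Ordering by μm/a: zinc (4.44) > copper (1.17)

zinc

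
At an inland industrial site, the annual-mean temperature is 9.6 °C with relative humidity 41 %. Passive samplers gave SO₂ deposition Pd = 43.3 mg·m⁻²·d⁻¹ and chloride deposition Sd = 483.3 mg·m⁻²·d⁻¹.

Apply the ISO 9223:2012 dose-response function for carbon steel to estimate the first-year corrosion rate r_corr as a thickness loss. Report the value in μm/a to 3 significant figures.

carbon steel: f(T) = +0.150·(T−10) [T≤10 °C] = -0.0600
  Pd branch = 1.77·Pd^0.52·e^(0.02·RH+f) = 26.85 μm/a
  Sd branch = 0.102·Sd^0.62·e^(0.033·RH+0.04·T) = 26.74 μm/a
  r_corr = 26.85 + 26.74 = 53.6 μm/a

r_corr = 53.6 μm/a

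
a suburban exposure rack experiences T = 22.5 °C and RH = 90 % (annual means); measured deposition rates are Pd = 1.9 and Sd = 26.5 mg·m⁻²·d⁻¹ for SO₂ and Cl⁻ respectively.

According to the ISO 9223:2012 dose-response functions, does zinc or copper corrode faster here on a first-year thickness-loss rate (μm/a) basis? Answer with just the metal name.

zinc: f(T) = -0.071·(T−10) [T>10 °C] = -0.8875
  SO₂ term: 0.0129·1.9^0.44·exp(0.046·90-0.8875) = 0.4424
  Sd branch = 0.0175·Sd^0.57·e^(0.008·RH+0.085·T) = 1.576 μm/a
  sum: 0.4424 + 1.576 → r_corr = 2.018 μm/a
copper: f(T) = -0.080·(T−10) [T>10 °C] = -1.0000
  SO₂ term: 0.0053·1.9^0.26·exp(0.059·90-1.0000) = 0.4662
  Sd branch = 0.01025·Sd^0.27·e^(0.036·RH+0.049·T) = 1.91 μm/a
  sum: 0.4662 + 1.91 → r_corr = 2.376 μm/a
Ordering by μm/a: copper (2.38) > zinc (2.02)

copper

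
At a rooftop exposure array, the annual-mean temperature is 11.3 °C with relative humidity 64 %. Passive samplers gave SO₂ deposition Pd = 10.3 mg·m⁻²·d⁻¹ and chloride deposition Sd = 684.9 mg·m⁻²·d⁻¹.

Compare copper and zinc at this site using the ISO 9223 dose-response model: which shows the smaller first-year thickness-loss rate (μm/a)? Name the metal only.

copper: temperature factor f = -0.080·(1.3) = -0.1040
  Pd branch = 0.0053·Pd^0.26·e^(0.059·RH+f) = 0.3822 μm/a
  Cl⁻ term: 0.01025·684.9^0.27·exp(0.036·64+0.049·11.3) = 1.041
  r_corr = 0.3822 + 1.041 = 1.423 μm/a
zinc: temperature factor f = -0.071·(1.3) = -0.0923
  Pd branch = 0.0129·Pd^0.44·e^(0.046·RH+f) = 0.6233 μm/a
  Sd branch = 0.0175·Sd^0.57·e^(0.008·RH+0.085·T) = 3.154 μm/a
  sum: 0.6233 + 3.154 → r_corr = 3.777 μm/a
Ordering by μm/a: zinc (3.78) > copper (1.42)

copper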